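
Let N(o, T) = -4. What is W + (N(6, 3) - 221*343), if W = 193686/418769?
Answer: -31745427897/418769 ≈ -75807.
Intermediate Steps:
W = 193686/418769 (W = 193686*(1/418769) = 193686/418769 ≈ 0.46251)
W + (N(6, 3) - 221*343) = 193686/418769 + (-4 - 221*343) = 193686/418769 + (-4 - 75803) = 193686/418769 - 75807 = -31745427897/418769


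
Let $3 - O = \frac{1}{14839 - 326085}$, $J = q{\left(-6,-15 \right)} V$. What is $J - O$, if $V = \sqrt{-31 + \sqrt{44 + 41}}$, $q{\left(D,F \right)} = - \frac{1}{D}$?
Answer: $- \frac{933739}{311246} + \frac{i \sqrt{31 - \sqrt{85}}}{6} \approx -3.0 + 0.77783 i$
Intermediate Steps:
$V = \sqrt{-31 + \sqrt{85}} \approx 4.667 i$
$J = \frac{\sqrt{-31 + \sqrt{85}}}{6}$ ($J = - \frac{1}{-6} \sqrt{-31 + \sqrt{85}} = \left(-1\right) \left(- \frac{1}{6}\right) \sqrt{-31 + \sqrt{85}} = \frac{\sqrt{-31 + \sqrt{85}}}{6} \approx 0.77783 i$)
$O = \frac{933739}{311246}$ ($O = 3 - \frac{1}{14839 - 326085} = 3 - \frac{1}{-311246} = 3 - - \frac{1}{311246} = 3 + \frac{1}{311246} = \frac{933739}{311246} \approx 3.0$)
$J - O = \frac{\sqrt{-31 + \sqrt{85}}}{6} - \frac{933739}{311246} = - \frac{933739}{311246} + \frac{\sqrt{-31 + \sqrt{85}}}{6}$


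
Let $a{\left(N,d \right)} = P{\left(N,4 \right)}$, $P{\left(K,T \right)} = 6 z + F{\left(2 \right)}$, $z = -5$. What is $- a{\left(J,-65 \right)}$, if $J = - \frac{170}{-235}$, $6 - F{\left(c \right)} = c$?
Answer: $26$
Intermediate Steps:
$F{\left(c \right)} = 6 - c$
$J = \frac{34}{47}$ ($J = \left(-170\right) \left(- \frac{1}{235}\right) = \frac{34}{47} \approx 0.7234$)
$P{\left(K,T \right)} = -26$ ($P{\left(K,T \right)} = 6 \left(-5\right) + \left(6 - 2\right) = -30 + \left(6 - 2\right) = -30 + 4 = -26$)
$a{\left(N,d \right)} = -26$
$- a{\left(J,-65 \right)} = \left(-1\right) \left(-26\right) = 26$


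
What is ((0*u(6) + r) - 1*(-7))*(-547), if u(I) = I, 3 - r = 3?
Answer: -3829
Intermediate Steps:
r = 0 (r = 3 - 1*3 = 3 - 3 = 0)
((0*u(6) + r) - 1*(-7))*(-547) = ((0*6 + 0) - 1*(-7))*(-547) = ((0 + 0) + 7)*(-547) = (0 + 7)*(-547) = 7*(-547) = -3829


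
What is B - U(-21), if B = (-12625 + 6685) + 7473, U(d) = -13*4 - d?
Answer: 1564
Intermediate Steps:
U(d) = -52 - d
B = 1533 (B = -5940 + 7473 = 1533)
B - U(-21) = 1533 - (-52 - 1*(-21)) = 1533 - (-52 + 21) = 1533 - 1*(-31) = 1533 + 31 = 1564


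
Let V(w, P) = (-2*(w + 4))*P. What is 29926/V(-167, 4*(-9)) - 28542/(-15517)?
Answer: -64696415/91053756 ≈ -0.71053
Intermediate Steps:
V(w, P) = P*(-8 - 2*w) (V(w, P) = (-2*(4 + w))*P = (-8 - 2*w)*P = P*(-8 - 2*w))
29926/V(-167, 4*(-9)) - 28542/(-15517) = 29926/((-2*4*(-9)*(4 - 167))) - 28542/(-15517) = 29926/((-2*(-36)*(-163))) - 28542*(-1/15517) = 29926/(-11736) + 28542/15517 = 29926*(-1/11736) + 28542/15517 = -14963/5868 + 28542/15517 = -64696415/91053756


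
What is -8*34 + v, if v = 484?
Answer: 212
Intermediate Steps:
-8*34 + v = -8*34 + 484 = -272 + 484 = 212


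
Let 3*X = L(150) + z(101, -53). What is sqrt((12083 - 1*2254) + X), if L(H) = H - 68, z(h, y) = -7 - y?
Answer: sqrt(88845)/3 ≈ 99.356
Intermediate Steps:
L(H) = -68 + H
X = 128/3 (X = ((-68 + 150) + (-7 - 1*(-53)))/3 = (82 + (-7 + 53))/3 = (82 + 46)/3 = (1/3)*128 = 128/3 ≈ 42.667)
sqrt((12083 - 1*2254) + X) = sqrt((12083 - 1*2254) + 128/3) = sqrt((12083 - 2254) + 128/3) = sqrt(9829 + 128/3) = sqrt(29615/3) = sqrt(88845)/3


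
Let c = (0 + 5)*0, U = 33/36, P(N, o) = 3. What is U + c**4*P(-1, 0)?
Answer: 11/12 ≈ 0.91667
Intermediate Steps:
U = 11/12 (U = 33*(1/36) = 11/12 ≈ 0.91667)
c = 0 (c = 5*0 = 0)
U + c**4*P(-1, 0) = 11/12 + 0**4*3 = 11/12 + 0*3 = 11/12 + 0 = 11/12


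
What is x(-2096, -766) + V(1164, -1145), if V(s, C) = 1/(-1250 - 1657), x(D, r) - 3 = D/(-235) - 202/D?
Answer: 8602098701/715935960 ≈ 12.015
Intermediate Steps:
x(D, r) = 3 - 202/D - D/235 (x(D, r) = 3 + (D/(-235) - 202/D) = 3 + (D*(-1/235) - 202/D) = 3 + (-D/235 - 202/D) = 3 + (-202/D - D/235) = 3 - 202/D - D/235)
V(s, C) = -1/2907 (V(s, C) = 1/(-2907) = -1/2907)
x(-2096, -766) + V(1164, -1145) = (3 - 202/(-2096) - 1/235*(-2096)) - 1/2907 = (3 - 202*(-1/2096) + 2096/235) - 1/2907 = (3 + 101/1048 + 2096/235) - 1/2907 = 2959183/246280 - 1/2907 = 8602098701/715935960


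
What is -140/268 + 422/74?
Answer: 12842/2479 ≈ 5.1803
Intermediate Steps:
-140/268 + 422/74 = -140*1/268 + 422*(1/74) = -35/67 + 211/37 = 12842/2479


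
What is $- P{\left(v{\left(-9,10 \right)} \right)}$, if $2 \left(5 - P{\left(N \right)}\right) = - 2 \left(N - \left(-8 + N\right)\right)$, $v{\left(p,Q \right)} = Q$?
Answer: $-13$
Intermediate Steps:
$P{\left(N \right)} = 13$ ($P{\left(N \right)} = 5 - \frac{\left(-2\right) \left(N - \left(-8 + N\right)\right)}{2} = 5 - \frac{\left(-2\right) 8}{2} = 5 - -8 = 5 + 8 = 13$)
$- P{\left(v{\left(-9,10 \right)} \right)} = \left(-1\right) 13 = -13$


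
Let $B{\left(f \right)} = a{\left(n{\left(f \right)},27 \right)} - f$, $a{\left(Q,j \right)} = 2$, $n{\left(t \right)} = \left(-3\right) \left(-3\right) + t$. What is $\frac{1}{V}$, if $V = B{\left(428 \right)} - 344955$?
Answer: $- \frac{1}{345381} \approx -2.8954 \cdot 10^{-6}$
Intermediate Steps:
$n{\left(t \right)} = 9 + t$
$B{\left(f \right)} = 2 - f$
$V = -345381$ ($V = \left(2 - 428\right) - 344955 = -426 - 344955 = -345381$)
$\frac{1}{V} = \frac{1}{-345381} = - \frac{1}{345381}$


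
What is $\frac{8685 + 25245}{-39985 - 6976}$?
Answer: $- \frac{33930}{46961} \approx -0.72251$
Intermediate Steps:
$\frac{8685 + 25245}{-39985 - 6976} = \frac{33930}{-46961} = 33930 \left(- \frac{1}{46961}\right) = - \frac{33930}{46961}$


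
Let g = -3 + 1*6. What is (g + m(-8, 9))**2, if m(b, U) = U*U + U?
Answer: 8649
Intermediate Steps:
g = 3 (g = -3 + 6 = 3)
m(b, U) = U + U**2 (m(b, U) = U**2 + U = U + U**2)
(g + m(-8, 9))**2 = (3 + 9*(1 + 9))**2 = (3 + 9*10)**2 = (3 + 90)**2 = 93**2 = 8649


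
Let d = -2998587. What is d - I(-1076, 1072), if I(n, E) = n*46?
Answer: -2949091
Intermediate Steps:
I(n, E) = 46*n
d - I(-1076, 1072) = -2998587 - 46*(-1076) = -2998587 - 1*(-49496) = -2998587 + 49496 = -2949091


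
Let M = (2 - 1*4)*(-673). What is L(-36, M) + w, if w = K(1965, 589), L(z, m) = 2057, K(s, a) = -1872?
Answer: 185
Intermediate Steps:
M = 1346 (M = (2 - 4)*(-673) = -2*(-673) = 1346)
w = -1872
L(-36, M) + w = 2057 - 1872 = 185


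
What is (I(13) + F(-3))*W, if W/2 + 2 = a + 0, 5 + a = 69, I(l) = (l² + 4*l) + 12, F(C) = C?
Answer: 28520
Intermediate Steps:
I(l) = 12 + l² + 4*l
a = 64 (a = -5 + 69 = 64)
W = 124 (W = -4 + 2*(64 + 0) = -4 + 2*64 = -4 + 128 = 124)
(I(13) + F(-3))*W = ((12 + 13² + 4*13) - 3)*124 = ((12 + 169 + 52) - 3)*124 = (233 - 3)*124 = 230*124 = 28520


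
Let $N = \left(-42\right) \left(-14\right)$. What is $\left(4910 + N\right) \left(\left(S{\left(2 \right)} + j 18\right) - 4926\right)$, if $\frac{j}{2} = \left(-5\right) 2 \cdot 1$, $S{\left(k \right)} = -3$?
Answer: $-29078922$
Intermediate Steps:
$N = 588$
$j = -20$ ($j = 2 \left(-5\right) 2 \cdot 1 = 2 \left(\left(-10\right) 1\right) = 2 \left(-10\right) = -20$)
$\left(4910 + N\right) \left(\left(S{\left(2 \right)} + j 18\right) - 4926\right) = \left(4910 + 588\right) \left(\left(-3 - 360\right) - 4926\right) = 5498 \left(\left(-3 - 360\right) - 4926\right) = 5498 \left(-363 - 4926\right) = 5498 \left(-5289\right) = -29078922$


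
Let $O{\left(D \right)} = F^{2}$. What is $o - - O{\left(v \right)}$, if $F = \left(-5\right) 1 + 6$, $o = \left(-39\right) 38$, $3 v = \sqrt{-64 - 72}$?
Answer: $-1481$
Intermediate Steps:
$v = \frac{2 i \sqrt{34}}{3}$ ($v = \frac{\sqrt{-64 - 72}}{3} = \frac{\sqrt{-136}}{3} = \frac{2 i \sqrt{34}}{3} \approx 3.8873 i$)
$o = -1482$
$F = 1$ ($F = -5 + 6 = 1$)
$O{\left(D \right)} = 1$ ($O{\left(D \right)} = 1^{2} = 1$)
$o - - O{\left(v \right)} = -1482 - \left(-1\right) 1 = -1482 - -1 = -1482 + 1 = -1481$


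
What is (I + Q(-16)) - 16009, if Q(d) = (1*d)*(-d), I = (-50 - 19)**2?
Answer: -11504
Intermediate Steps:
I = 4761 (I = (-69)**2 = 4761)
Q(d) = -d**2 (Q(d) = d*(-d) = -d**2)
(I + Q(-16)) - 16009 = (4761 - 1*(-16)**2) - 16009 = (4761 - 1*256) - 16009 = (4761 - 256) - 16009 = 4505 - 16009 = -11504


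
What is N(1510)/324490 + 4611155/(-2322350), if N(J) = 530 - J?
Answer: -29970991779/15071587030 ≈ -1.9886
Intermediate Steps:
N(1510)/324490 + 4611155/(-2322350) = (530 - 1*1510)/324490 + 4611155/(-2322350) = (530 - 1510)*(1/324490) + 4611155*(-1/2322350) = -980*1/324490 - 922231/464470 = -98/32449 - 922231/464470 = -29970991779/15071587030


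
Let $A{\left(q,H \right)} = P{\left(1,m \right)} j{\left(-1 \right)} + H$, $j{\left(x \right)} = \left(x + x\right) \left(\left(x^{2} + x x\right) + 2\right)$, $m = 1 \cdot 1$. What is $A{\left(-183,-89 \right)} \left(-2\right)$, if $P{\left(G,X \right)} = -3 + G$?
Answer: $146$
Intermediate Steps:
$m = 1$
$j{\left(x \right)} = 2 x \left(2 + 2 x^{2}\right)$ ($j{\left(x \right)} = 2 x \left(\left(x^{2} + x^{2}\right) + 2\right) = 2 x \left(2 x^{2} + 2\right) = 2 x \left(2 + 2 x^{2}\right)$)
$A{\left(q,H \right)} = 16 + H$ ($A{\left(q,H \right)} = \left(-3 + 1\right) 4 \left(-1\right) \left(1 + \left(-1\right)^{2}\right) + H = - 2 \cdot 4 \left(-1\right) \left(1 + 1\right) + H = - 2 \cdot 4 \left(-1\right) 2 + H = \left(-2\right) \left(-8\right) + H = 16 + H$)
$A{\left(-183,-89 \right)} \left(-2\right) = \left(16 - 89\right) \left(-2\right) = \left(-73\right) \left(-2\right) = 146$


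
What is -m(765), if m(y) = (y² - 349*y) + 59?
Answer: -318299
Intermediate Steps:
m(y) = 59 + y² - 349*y
-m(765) = -(59 + 765² - 349*765) = -(59 + 585225 - 266985) = -1*318299 = -318299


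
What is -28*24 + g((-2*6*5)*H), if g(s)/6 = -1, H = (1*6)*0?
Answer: -678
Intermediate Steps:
H = 0 (H = 6*0 = 0)
g(s) = -6 (g(s) = 6*(-1) = -6)
-28*24 + g((-2*6*5)*H) = -28*24 - 6 = -672 - 6 = -678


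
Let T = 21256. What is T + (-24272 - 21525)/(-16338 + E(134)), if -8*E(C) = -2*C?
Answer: 693228498/32609 ≈ 21259.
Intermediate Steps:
E(C) = C/4 (E(C) = -(-1)*C/4 = C/4)
T + (-24272 - 21525)/(-16338 + E(134)) = 21256 + (-24272 - 21525)/(-16338 + (¼)*134) = 21256 - 45797/(-16338 + 67/2) = 21256 - 45797/(-32609/2) = 21256 - 45797*(-2/32609) = 21256 + 91594/32609 = 693228498/32609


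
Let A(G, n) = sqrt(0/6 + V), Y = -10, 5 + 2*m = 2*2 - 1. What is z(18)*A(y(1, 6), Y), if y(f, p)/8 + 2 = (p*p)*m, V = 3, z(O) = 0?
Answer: 0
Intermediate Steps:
m = -1 (m = -5/2 + (2*2 - 1)/2 = -5/2 + (4 - 1)/2 = -5/2 + (1/2)*3 = -5/2 + 3/2 = -1)
y(f, p) = -16 - 8*p**2 (y(f, p) = -16 + 8*((p*p)*(-1)) = -16 + 8*(p**2*(-1)) = -16 + 8*(-p**2) = -16 - 8*p**2)
A(G, n) = sqrt(3) (A(G, n) = sqrt(0/6 + 3) = sqrt(0*(1/6) + 3) = sqrt(0 + 3) = sqrt(3))
z(18)*A(y(1, 6), Y) = 0*sqrt(3) = 0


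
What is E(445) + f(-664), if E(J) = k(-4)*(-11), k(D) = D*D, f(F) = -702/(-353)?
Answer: -61426/353 ≈ -174.01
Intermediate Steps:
f(F) = 702/353 (f(F) = -702*(-1/353) = 702/353)
k(D) = D²
E(J) = -176 (E(J) = (-4)²*(-11) = 16*(-11) = -176)
E(445) + f(-664) = -176 + 702/353 = -61426/353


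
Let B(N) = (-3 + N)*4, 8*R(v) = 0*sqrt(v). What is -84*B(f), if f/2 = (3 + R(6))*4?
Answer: -7056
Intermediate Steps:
R(v) = 0 (R(v) = (0*sqrt(v))/8 = (1/8)*0 = 0)
f = 24 (f = 2*((3 + 0)*4) = 2*(3*4) = 2*12 = 24)
B(N) = -12 + 4*N
-84*B(f) = -84*(-12 + 4*24) = -84*(-12 + 96) = -84*84 = -7056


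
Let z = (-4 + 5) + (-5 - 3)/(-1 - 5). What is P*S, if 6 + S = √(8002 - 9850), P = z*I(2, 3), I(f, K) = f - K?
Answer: 14 - 14*I*√462/3 ≈ 14.0 - 100.31*I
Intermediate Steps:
z = 7/3 (z = 1 - 8/(-6) = 1 - 8*(-⅙) = 1 + 4/3 = 7/3 ≈ 2.3333)
P = -7/3 (P = 7*(2 - 1*3)/3 = 7*(2 - 3)/3 = (7/3)*(-1) = -7/3 ≈ -2.3333)
S = -6 + 2*I*√462 (S = -6 + √(8002 - 9850) = -6 + √(-1848) = -6 + 2*I*√462 ≈ -6.0 + 42.988*I)
P*S = -7*(-6 + 2*I*√462)/3 = 14 - 14*I*√462/3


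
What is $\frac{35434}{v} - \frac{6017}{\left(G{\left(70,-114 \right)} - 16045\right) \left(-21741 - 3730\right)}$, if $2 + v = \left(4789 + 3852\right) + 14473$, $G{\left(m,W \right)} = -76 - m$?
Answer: $\frac{811826477065}{529522833924} \approx 1.5331$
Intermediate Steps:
$v = 23112$ ($v = -2 + \left(\left(4789 + 3852\right) + 14473\right) = -2 + \left(8641 + 14473\right) = -2 + 23114 = 23112$)
$\frac{35434}{v} - \frac{6017}{\left(G{\left(70,-114 \right)} - 16045\right) \left(-21741 - 3730\right)} = \frac{35434}{23112} - \frac{6017}{\left(\left(-76 - 70\right) - 16045\right) \left(-21741 - 3730\right)} = 35434 \cdot \frac{1}{23112} - \frac{6017}{\left(\left(-76 - 70\right) - 16045\right) \left(-25471\right)} = \frac{17717}{11556} - \frac{6017}{\left(-146 - 16045\right) \left(-25471\right)} = \frac{17717}{11556} - \frac{6017}{\left(-16191\right) \left(-25471\right)} = \frac{17717}{11556} - \frac{6017}{412400961} = \frac{811826477065}{529522833924}$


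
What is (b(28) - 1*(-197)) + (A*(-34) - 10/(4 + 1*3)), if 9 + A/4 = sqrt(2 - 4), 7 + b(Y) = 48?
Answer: 10224/7 - 136*I*sqrt(2) ≈ 1460.6 - 192.33*I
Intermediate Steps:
b(Y) = 41 (b(Y) = -7 + 48 = 41)
A = -36 + 4*I*sqrt(2) (A = -36 + 4*sqrt(2 - 4) = -36 + 4*sqrt(-2) = -36 + 4*(I*sqrt(2)) = -36 + 4*I*sqrt(2) ≈ -36.0 + 5.6569*I)
(b(28) - 1*(-197)) + (A*(-34) - 10/(4 + 1*3)) = (41 - 1*(-197)) + ((-36 + 4*I*sqrt(2))*(-34) - 10/(4 + 1*3)) = (41 + 197) + ((1224 - 136*I*sqrt(2)) - 10/(4 + 3)) = 238 + ((1224 - 136*I*sqrt(2)) - 10/7) = 238 + (8558/7 - 136*I*sqrt(2)) = 10224/7 - 136*I*sqrt(2)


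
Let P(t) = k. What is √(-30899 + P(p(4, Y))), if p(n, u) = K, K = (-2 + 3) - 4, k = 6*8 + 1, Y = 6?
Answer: 5*I*√1234 ≈ 175.64*I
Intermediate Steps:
k = 49 (k = 48 + 1 = 49)
K = -3 (K = 1 - 4 = -3)
p(n, u) = -3
P(t) = 49
√(-30899 + P(p(4, Y))) = √(-30899 + 49) = √(-30850) = 5*I*√1234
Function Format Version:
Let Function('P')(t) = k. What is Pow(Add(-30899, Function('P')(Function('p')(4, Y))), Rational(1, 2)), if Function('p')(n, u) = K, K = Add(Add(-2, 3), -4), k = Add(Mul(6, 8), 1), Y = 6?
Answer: Mul(5, I, Pow(1234, Rational(1, 2))) ≈ Mul(175.64, I)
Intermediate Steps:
k = 49 (k = Add(48, 1) = 49)
K = -3 (K = Add(1, -4) = -3)
Function('p')(n, u) = -3
Function('P')(t) = 49
Pow(Add(-30899, Function('P')(Function('p')(4, Y))), Rational(1, 2)) = Pow(Add(-30899, 49), Rational(1, 2)) = Pow(-30850, Rational(1, 2)) = Mul(5, I, Pow(1234, Rational(1, 2)))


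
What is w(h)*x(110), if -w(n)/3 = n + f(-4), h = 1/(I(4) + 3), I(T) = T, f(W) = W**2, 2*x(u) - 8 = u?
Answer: -20001/7 ≈ -2857.3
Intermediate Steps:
x(u) = 4 + u/2
h = 1/7 (h = 1/(4 + 3) = 1/7 ≈ 0.14286)
w(n) = -48 - 3*n (w(n) = -3*(n + (-4)**2) = -3*(n + 16) = -3*(16 + n) = -48 - 3*n)
w(h)*x(110) = (-48 - 3*1/7)*(4 + (1/2)*110) = (-48 - 3/7)*(4 + 55) = -339/7*59 = -20001/7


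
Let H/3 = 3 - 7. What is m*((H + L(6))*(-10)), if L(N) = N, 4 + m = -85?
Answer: -5340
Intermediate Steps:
m = -89 (m = -4 - 85 = -89)
H = -12 (H = 3*(3 - 7) = 3*(-4) = -12)
m*((H + L(6))*(-10)) = -89*(-12 + 6)*(-10) = -(-534)*(-10) = -89*60 = -5340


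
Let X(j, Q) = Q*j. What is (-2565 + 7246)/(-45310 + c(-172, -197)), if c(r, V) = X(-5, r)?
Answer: -4681/44450 ≈ -0.10531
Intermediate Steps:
c(r, V) = -5*r (c(r, V) = r*(-5) = -5*r)
(-2565 + 7246)/(-45310 + c(-172, -197)) = (-2565 + 7246)/(-45310 - 5*(-172)) = 4681/(-45310 + 860) = 4681/(-44450) = 4681*(-1/44450) = -4681/44450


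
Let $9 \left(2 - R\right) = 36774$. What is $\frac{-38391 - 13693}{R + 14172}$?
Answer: $- \frac{13021}{2522} \approx -5.163$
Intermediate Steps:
$R = -4084$ ($R = 2 - 4086 = -4084$)
$\frac{-38391 - 13693}{R + 14172} = \frac{-38391 - 13693}{-4084 + 14172} = - \frac{52084}{10088} = \left(-52084\right) \frac{1}{10088} = - \frac{13021}{2522}$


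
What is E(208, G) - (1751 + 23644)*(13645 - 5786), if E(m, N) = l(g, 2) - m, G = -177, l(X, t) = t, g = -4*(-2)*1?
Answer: -199579511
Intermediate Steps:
g = 8 (g = 8*1 = 8)
E(m, N) = 2 - m
E(208, G) - (1751 + 23644)*(13645 - 5786) = (2 - 1*208) - (1751 + 23644)*(13645 - 5786) = (2 - 208) - 25395*7859 = -206 - 1*199579305 = -206 - 199579305 = -199579511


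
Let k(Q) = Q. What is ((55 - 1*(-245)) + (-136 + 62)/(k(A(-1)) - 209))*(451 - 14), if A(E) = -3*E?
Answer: 13519469/103 ≈ 1.3126e+5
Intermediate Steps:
((55 - 1*(-245)) + (-136 + 62)/(k(A(-1)) - 209))*(451 - 14) = ((55 - 1*(-245)) + (-136 + 62)/(-3*(-1) - 209))*(451 - 14) = ((55 + 245) - 74/(3 - 209))*437 = (300 - 74/(-206))*437 = (300 - 74*(-1/206))*437 = (300 + 37/103)*437 = (30937/103)*437 = 13519469/103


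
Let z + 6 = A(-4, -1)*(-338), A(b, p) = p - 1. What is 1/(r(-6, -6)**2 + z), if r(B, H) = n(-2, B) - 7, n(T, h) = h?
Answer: 1/839 ≈ 0.0011919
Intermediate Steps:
A(b, p) = -1 + p
r(B, H) = -7 + B (r(B, H) = B - 7 = -7 + B)
z = 670 (z = -6 + (-1 - 1)*(-338) = -6 - 2*(-338) = -6 + 676 = 670)
1/(r(-6, -6)**2 + z) = 1/((-7 - 6)**2 + 670) = 1/((-13)**2 + 670) = 1/(169 + 670) = 1/839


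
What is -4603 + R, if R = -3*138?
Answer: -5017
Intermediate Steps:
R = -414
-4603 + R = -4603 - 414 = -5017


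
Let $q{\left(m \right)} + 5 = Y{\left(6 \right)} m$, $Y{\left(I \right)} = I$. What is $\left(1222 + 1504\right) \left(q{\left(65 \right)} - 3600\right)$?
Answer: $-8764090$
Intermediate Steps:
$q{\left(m \right)} = -5 + 6 m$
$\left(1222 + 1504\right) \left(q{\left(65 \right)} - 3600\right) = \left(1222 + 1504\right) \left(\left(-5 + 6 \cdot 65\right) - 3600\right) = 2726 \left(\left(-5 + 390\right) - 3600\right) = 2726 \left(385 - 3600\right) = 2726 \left(-3215\right) = -8764090$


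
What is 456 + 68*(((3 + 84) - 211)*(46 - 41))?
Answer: -41704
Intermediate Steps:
456 + 68*(((3 + 84) - 211)*(46 - 41)) = 456 + 68*((87 - 211)*5) = 456 + 68*(-124*5) = 456 + 68*(-620) = 456 - 42160 = -41704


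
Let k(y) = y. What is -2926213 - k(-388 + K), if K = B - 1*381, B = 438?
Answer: -2925882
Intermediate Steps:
K = 57 (K = 438 - 1*381 = 438 - 381 = 57)
-2926213 - k(-388 + K) = -2926213 - (-388 + 57) = -2926213 - 1*(-331) = -2926213 + 331 = -2925882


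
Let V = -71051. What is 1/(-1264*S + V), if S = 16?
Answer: -1/91275 ≈ -1.0956e-5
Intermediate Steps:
1/(-1264*S + V) = 1/(-1264*16 - 71051) = 1/(-20224 - 71051) = 1/(-91275) = -1/91275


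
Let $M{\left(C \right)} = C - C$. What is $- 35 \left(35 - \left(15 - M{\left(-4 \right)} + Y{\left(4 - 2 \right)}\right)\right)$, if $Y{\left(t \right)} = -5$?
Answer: $-875$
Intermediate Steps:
$M{\left(C \right)} = 0$
$- 35 \left(35 - \left(15 - M{\left(-4 \right)} + Y{\left(4 - 2 \right)}\right)\right) = - 35 \left(35 + \left(0 - \left(-5 - -15\right)\right)\right) = - 35 \left(35 + \left(0 - \left(-5 + 15\right)\right)\right) = - 35 \left(35 + \left(0 - 10\right)\right) = - 35 \left(35 - 10\right) = \left(-35\right) 25 = -875$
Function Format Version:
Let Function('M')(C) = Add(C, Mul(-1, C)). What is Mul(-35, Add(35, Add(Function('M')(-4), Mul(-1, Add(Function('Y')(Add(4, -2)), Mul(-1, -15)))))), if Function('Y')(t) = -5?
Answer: -875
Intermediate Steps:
Function('M')(C) = 0
Mul(-35, Add(35, Add(Function('M')(-4), Mul(-1, Add(Function('Y')(Add(4, -2)), Mul(-1, -15)))))) = Mul(-35, Add(35, Add(0, Mul(-1, Add(-5, Mul(-1, -15)))))) = Mul(-35, Add(35, Add(0, Mul(-1, Add(-5, 15))))) = Mul(-35, Add(35, Add(0, Mul(-1, 10)))) = Mul(-35, Add(35, Add(0, -10))) = Mul(-35, Add(35, -10)) = Mul(-35, 25) = -875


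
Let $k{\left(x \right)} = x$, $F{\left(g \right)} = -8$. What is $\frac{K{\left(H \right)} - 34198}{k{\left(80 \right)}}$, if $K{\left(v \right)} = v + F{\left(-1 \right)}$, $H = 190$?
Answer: $- \frac{2126}{5} \approx -425.2$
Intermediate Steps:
$K{\left(v \right)} = -8 + v$ ($K{\left(v \right)} = v - 8 = -8 + v$)
$\frac{K{\left(H \right)} - 34198}{k{\left(80 \right)}} = \frac{\left(-8 + 190\right) - 34198}{80} = \left(182 - 34198\right) \frac{1}{80} = \left(-34016\right) \frac{1}{80} = - \frac{2126}{5}$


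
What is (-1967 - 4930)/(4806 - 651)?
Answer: -2299/1385 ≈ -1.6599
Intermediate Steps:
(-1967 - 4930)/(4806 - 651) = -6897/4155 = -6897*1/4155 = -2299/1385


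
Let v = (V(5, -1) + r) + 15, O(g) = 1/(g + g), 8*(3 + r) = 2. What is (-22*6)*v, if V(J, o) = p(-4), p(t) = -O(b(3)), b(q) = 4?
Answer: -3201/2 ≈ -1600.5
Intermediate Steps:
r = -11/4 (r = -3 + (⅛)*2 = -3 + ¼ = -11/4 ≈ -2.7500)
O(g) = 1/(2*g)
p(t) = -⅛ (p(t) = -1/(2*4) = -1*⅛ = -⅛)
V(J, o) = -⅛
v = 97/8 (v = (-⅛ - 11/4) + 15 = -23/8 + 15 = 97/8 ≈ 12.125)
(-22*6)*v = -22*6*(97/8) = -132*97/8 = -3201/2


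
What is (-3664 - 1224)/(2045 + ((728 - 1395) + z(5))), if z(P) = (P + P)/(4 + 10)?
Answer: -34216/9651 ≈ -3.5453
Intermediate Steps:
z(P) = P/7 (z(P) = (2*P)/14 = (2*P)*(1/14) = P/7)
(-3664 - 1224)/(2045 + ((728 - 1395) + z(5))) = (-3664 - 1224)/(2045 + ((728 - 1395) + (⅐)*5)) = -4888/(2045 + (-667 + 5/7)) = -4888/(2045 - 4664/7) = -4888/9651/7 = -4888*7/9651 = -34216/9651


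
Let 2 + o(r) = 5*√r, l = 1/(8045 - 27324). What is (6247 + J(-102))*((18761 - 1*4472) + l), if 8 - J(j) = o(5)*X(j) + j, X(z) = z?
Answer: 1695013857390/19279 + 140493591300*√5/19279 ≈ 1.0422e+8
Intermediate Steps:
l = -1/19279 (l = 1/(-19279) = -1/19279 ≈ -5.1870e-5)
o(r) = -2 + 5*√r
J(j) = 8 - j - j*(-2 + 5*√5) (J(j) = 8 - ((-2 + 5*√5)*j + j) = 8 - (j*(-2 + 5*√5) + j) = 8 - (j + j*(-2 + 5*√5)) = 8 + (-j - j*(-2 + 5*√5)) = 8 - j - j*(-2 + 5*√5))
(6247 + J(-102))*((18761 - 1*4472) + l) = (6247 + (8 - 102 - 5*(-102)*√5))*((18761 - 1*4472) - 1/19279) = (6247 + (8 - 102 + 510*√5))*((18761 - 4472) - 1/19279) = (6247 + (-94 + 510*√5))*(14289 - 1/19279) = (6153 + 510*√5)*(275477630/19279) = 1695013857390/19279 + 140493591300*√5/19279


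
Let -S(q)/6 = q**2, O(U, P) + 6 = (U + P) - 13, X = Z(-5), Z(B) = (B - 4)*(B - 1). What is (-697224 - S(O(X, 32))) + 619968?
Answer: -50322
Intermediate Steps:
Z(B) = (-1 + B)*(-4 + B) (Z(B) = (-4 + B)*(-1 + B) = (-1 + B)*(-4 + B))
X = 54 (X = 4 + (-5)**2 - 5*(-5) = 4 + 25 + 25 = 54)
O(U, P) = -19 + P + U (O(U, P) = -6 + ((U + P) - 13) = -6 + ((P + U) - 13) = -6 + (-13 + P + U) = -19 + P + U)
S(q) = -6*q**2
(-697224 - S(O(X, 32))) + 619968 = (-697224 - (-6)*(-19 + 32 + 54)**2) + 619968 = (-697224 - (-6)*67**2) + 619968 = (-697224 - (-6)*4489) + 619968 = (-697224 - 1*(-26934)) + 619968 = (-697224 + 26934) + 619968 = -670290 + 619968 = -50322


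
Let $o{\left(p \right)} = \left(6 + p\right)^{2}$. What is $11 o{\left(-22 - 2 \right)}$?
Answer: $3564$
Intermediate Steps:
$11 o{\left(-22 - 2 \right)} = 11 \left(6 - 24\right)^{2} = 11 \left(-18\right)^{2} = 11 \cdot 324 = 3564$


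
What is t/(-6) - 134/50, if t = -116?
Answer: 1249/75 ≈ 16.653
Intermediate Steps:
t/(-6) - 134/50 = -116/(-6) - 134/50 = -116*(-1/6) - 134*1/50 = 58/3 - 67/25 = 1249/75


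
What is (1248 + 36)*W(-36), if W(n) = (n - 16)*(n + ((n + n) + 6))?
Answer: 6810336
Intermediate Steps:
W(n) = (-16 + n)*(6 + 3*n) (W(n) = (-16 + n)*(n + (2*n + 6)) = (-16 + n)*(n + (6 + 2*n)) = (-16 + n)*(6 + 3*n))
(1248 + 36)*W(-36) = (1248 + 36)*(-96 - 42*(-36) + 3*(-36)²) = 1284*(-96 + 1512 + 3*1296) = 1284*(-96 + 1512 + 3888) = 1284*5304 = 6810336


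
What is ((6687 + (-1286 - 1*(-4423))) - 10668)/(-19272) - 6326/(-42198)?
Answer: 6563741/33884994 ≈ 0.19371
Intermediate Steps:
((6687 + (-1286 - 1*(-4423))) - 10668)/(-19272) - 6326/(-42198) = ((6687 + (-1286 + 4423)) - 10668)*(-1/19272) - 6326*(-1/42198) = ((6687 + 3137) - 10668)*(-1/19272) + 3163/21099 = (9824 - 10668)*(-1/19272) + 3163/21099 = -844*(-1/19272) + 3163/21099 = 211/4818 + 3163/21099 = 6563741/33884994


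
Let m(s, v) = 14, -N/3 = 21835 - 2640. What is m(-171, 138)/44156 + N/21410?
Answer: -9080084/3376357 ≈ -2.6893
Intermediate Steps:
N = -57585 (N = -3*(21835 - 2640) = -3*19195 = -57585)
m(-171, 138)/44156 + N/21410 = 14/44156 - 57585/21410 = 14*(1/44156) - 57585*1/21410 = 1/3154 - 11517/4282 = -9080084/3376357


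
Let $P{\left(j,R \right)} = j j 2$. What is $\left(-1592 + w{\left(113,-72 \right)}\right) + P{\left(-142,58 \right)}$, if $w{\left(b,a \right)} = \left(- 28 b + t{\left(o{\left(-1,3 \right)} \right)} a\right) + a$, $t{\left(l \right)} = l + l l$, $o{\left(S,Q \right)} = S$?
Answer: $35500$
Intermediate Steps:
$t{\left(l \right)} = l + l^{2}$
$P{\left(j,R \right)} = 2 j^{2}$ ($P{\left(j,R \right)} = j^{2} \cdot 2 = 2 j^{2}$)
$w{\left(b,a \right)} = a - 28 b$ ($w{\left(b,a \right)} = \left(- 28 b + - (1 - 1) a\right) + a = \left(- 28 b + \left(-1\right) 0 a\right) + a = \left(- 28 b + 0 a\right) + a = \left(- 28 b + 0\right) + a = - 28 b + a = a - 28 b$)
$\left(-1592 + w{\left(113,-72 \right)}\right) + P{\left(-142,58 \right)} = \left(-1592 - 3236\right) + 2 \left(-142\right)^{2} = \left(-1592 - 3236\right) + 2 \cdot 20164 = \left(-1592 - 3236\right) + 40328 = -4828 + 40328 = 35500$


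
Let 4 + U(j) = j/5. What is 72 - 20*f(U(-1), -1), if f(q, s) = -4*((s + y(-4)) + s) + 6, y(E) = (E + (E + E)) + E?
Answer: -1488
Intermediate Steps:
U(j) = -4 + j/5
y(E) = 4*E (y(E) = (E + 2*E) + E = 3*E + E = 4*E)
f(q, s) = 70 - 8*s (f(q, s) = -4*((s + 4*(-4)) + s) + 6 = -4*((s - 16) + s) + 6 = -4*((-16 + s) + s) + 6 = -4*(-16 + 2*s) + 6 = (64 - 8*s) + 6 = 70 - 8*s)
72 - 20*f(U(-1), -1) = 72 - 20*(70 - 8*(-1)) = 72 - 20*(70 + 8) = 72 - 20*78 = 72 - 1560 = -1488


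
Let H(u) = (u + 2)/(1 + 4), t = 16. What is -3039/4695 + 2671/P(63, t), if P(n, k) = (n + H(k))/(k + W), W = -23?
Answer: -146641354/521145 ≈ -281.38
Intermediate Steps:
H(u) = ⅖ + u/5 (H(u) = (2 + u)/5 = (2 + u)*(⅕) = ⅖ + u/5)
P(n, k) = (⅖ + n + k/5)/(-23 + k) (P(n, k) = (n + (⅖ + k/5))/(k - 23) = (⅖ + n + k/5)/(-23 + k))
-3039/4695 + 2671/P(63, t) = -3039/4695 + 2671/(((2 + 16 + 5*63)/(5*(-23 + 16)))) = -3039*1/4695 + 2671/(((⅕)*(2 + 16 + 315)/(-7))) = -1013/1565 + 2671/(((⅕)*(-⅐)*333)) = -1013/1565 + 2671/(-333/35) = -1013/1565 + 2671*(-35/333) = -1013/1565 - 93485/333 = -146641354/521145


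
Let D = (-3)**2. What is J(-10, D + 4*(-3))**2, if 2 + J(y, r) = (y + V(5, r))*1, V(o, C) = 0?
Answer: 144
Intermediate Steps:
D = 9
J(y, r) = -2 + y (J(y, r) = -2 + (y + 0)*1 = -2 + y*1 = -2 + y)
J(-10, D + 4*(-3))**2 = (-2 - 10)**2 = (-12)**2 = 144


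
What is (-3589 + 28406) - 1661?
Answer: 23156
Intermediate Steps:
(-3589 + 28406) - 1661 = 24817 - 1661 = 23156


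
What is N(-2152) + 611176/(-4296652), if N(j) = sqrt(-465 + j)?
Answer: -152794/1074163 + I*sqrt(2617) ≈ -0.14224 + 51.157*I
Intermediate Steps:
N(-2152) + 611176/(-4296652) = sqrt(-465 - 2152) + 611176/(-4296652) = sqrt(-2617) + 611176*(-1/4296652) = I*sqrt(2617) - 152794/1074163 = -152794/1074163 + I*sqrt(2617)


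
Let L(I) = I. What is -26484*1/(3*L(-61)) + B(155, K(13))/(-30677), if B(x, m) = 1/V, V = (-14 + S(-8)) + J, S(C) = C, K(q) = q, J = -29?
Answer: 13811644417/95436147 ≈ 144.72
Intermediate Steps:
V = -51 (V = (-14 - 8) - 29 = -22 - 29 = -51)
B(x, m) = -1/51 (B(x, m) = 1/(-51) = -1/51)
-26484*1/(3*L(-61)) + B(155, K(13))/(-30677) = -26484/(3*(-61)) - 1/51/(-30677) = -26484/(-183) - 1/51*(-1/30677) = -26484*(-1/183) + 1/1564527 = 8828/61 + 1/1564527 = 13811644417/95436147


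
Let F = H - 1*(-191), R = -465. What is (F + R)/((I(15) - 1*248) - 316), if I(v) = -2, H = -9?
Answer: 1/2 ≈ 0.50000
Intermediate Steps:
F = 182 (F = -9 - 1*(-191) = -9 + 191 = 182)
(F + R)/((I(15) - 1*248) - 316) = (182 - 465)/((-2 - 1*248) - 316) = -283/((-2 - 248) - 316) = -283/(-250 - 316) = -283/(-566) = -283*(-1/566) = 1/2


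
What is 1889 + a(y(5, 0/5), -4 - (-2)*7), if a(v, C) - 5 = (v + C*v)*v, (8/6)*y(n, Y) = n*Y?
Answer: 1894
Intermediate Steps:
y(n, Y) = 3*Y*n/4 (y(n, Y) = 3*(n*Y)/4 = 3*(Y*n)/4 = 3*Y*n/4)
a(v, C) = 5 + v*(v + C*v) (a(v, C) = 5 + (v + C*v)*v = 5 + v*(v + C*v))
1889 + a(y(5, 0/5), -4 - (-2)*7) = 1889 + (5 + ((¾)*(0/5)*5)² + (-4 - (-2)*7)*((¾)*(0/5)*5)²) = 1889 + (5 + ((¾)*(0*(⅕))*5)² + (-4 - 1*(-14))*((¾)*(0*(⅕))*5)²) = 1889 + (5 + ((¾)*0*5)² + (-4 + 14)*((¾)*0*5)²) = 1889 + (5 + 0² + 10*0²) = 1889 + (5 + 0 + 10*0) = 1889 + (5 + 0 + 0) = 1889 + 5 = 1894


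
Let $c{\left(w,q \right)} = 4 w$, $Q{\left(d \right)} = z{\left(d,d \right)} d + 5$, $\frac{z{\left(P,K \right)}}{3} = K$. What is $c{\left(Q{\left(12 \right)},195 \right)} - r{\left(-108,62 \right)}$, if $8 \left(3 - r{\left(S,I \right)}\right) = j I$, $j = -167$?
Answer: $\frac{1803}{4} \approx 450.75$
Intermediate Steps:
$z{\left(P,K \right)} = 3 K$
$Q{\left(d \right)} = 5 + 3 d^{2}$ ($Q{\left(d \right)} = 3 d d + 5 = 3 d^{2} + 5 = 5 + 3 d^{2}$)
$r{\left(S,I \right)} = 3 + \frac{167 I}{8}$ ($r{\left(S,I \right)} = 3 - \frac{\left(-167\right) I}{8} = 3 + \frac{167 I}{8}$)
$c{\left(Q{\left(12 \right)},195 \right)} - r{\left(-108,62 \right)} = 4 \left(5 + 3 \cdot 12^{2}\right) - \left(3 + \frac{167}{8} \cdot 62\right) = 4 \left(5 + 3 \cdot 144\right) - \left(3 + \frac{5177}{4}\right) = 4 \left(5 + 432\right) - \frac{5189}{4} = 4 \cdot 437 - \frac{5189}{4} = 1748 - \frac{5189}{4} = \frac{1803}{4}$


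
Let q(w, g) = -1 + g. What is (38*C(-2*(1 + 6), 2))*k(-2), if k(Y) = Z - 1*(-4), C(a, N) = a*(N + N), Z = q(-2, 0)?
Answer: -6384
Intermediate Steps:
Z = -1 (Z = -1 + 0 = -1)
C(a, N) = 2*N*a (C(a, N) = a*(2*N) = 2*N*a)
k(Y) = 3 (k(Y) = -1 - 1*(-4) = -1 + 4 = 3)
(38*C(-2*(1 + 6), 2))*k(-2) = (38*(2*2*(-2*(1 + 6))))*3 = (38*(2*2*(-2*7)))*3 = (38*(2*2*(-14)))*3 = (38*(-56))*3 = -2128*3 = -6384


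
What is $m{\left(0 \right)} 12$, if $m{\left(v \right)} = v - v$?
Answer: $0$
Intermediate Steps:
$m{\left(v \right)} = 0$
$m{\left(0 \right)} 12 = 0 \cdot 12 = 0$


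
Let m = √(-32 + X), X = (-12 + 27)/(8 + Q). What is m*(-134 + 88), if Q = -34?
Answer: -253*I*√182/13 ≈ -262.55*I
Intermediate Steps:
X = -15/26 (X = (-12 + 27)/(8 - 34) = 15/(-26) = 15*(-1/26) = -15/26 ≈ -0.57692)
m = 11*I*√182/26 (m = √(-32 - 15/26) = √(-847/26) = 11*I*√182/26 ≈ 5.7076*I)
m*(-134 + 88) = (11*I*√182/26)*(-134 + 88) = (11*I*√182/26)*(-46) = -253*I*√182/13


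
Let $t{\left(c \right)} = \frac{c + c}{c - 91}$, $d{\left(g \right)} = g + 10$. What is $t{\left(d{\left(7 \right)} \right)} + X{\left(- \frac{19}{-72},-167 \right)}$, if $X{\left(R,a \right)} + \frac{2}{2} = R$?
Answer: $- \frac{3185}{2664} \approx -1.1956$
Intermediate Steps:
$d{\left(g \right)} = 10 + g$
$t{\left(c \right)} = \frac{2 c}{-91 + c}$
$X{\left(R,a \right)} = -1 + R$
$t{\left(d{\left(7 \right)} \right)} + X{\left(- \frac{19}{-72},-167 \right)} = \frac{2 \left(10 + 7\right)}{-91 + \left(10 + 7\right)} - \left(1 + \frac{19}{-72}\right) = 2 \cdot 17 \frac{1}{-91 + 17} - \frac{53}{72} = 2 \cdot 17 \frac{1}{-74} + \left(-1 + \frac{19}{72}\right) = 2 \cdot 17 \left(- \frac{1}{74}\right) - \frac{53}{72} = - \frac{17}{37} - \frac{53}{72} = - \frac{3185}{2664}$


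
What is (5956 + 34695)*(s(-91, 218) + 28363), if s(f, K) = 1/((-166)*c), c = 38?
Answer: 7273025005753/6308 ≈ 1.1530e+9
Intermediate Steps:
s(f, K) = -1/6308 (s(f, K) = 1/(-166*38) = -1/166*1/38 = -1/6308)
(5956 + 34695)*(s(-91, 218) + 28363) = (5956 + 34695)*(-1/6308 + 28363) = 40651*(178913803/6308) = 7273025005753/6308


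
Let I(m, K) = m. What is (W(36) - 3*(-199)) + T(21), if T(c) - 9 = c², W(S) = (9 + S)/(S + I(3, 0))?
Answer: 13626/13 ≈ 1048.2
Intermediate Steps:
W(S) = (9 + S)/(3 + S) (W(S) = (9 + S)/(S + 3) = (9 + S)/(3 + S))
T(c) = 9 + c²
(W(36) - 3*(-199)) + T(21) = ((9 + 36)/(3 + 36) - 3*(-199)) + (9 + 21²) = (45/39 + 597) + (9 + 441) = ((1/39)*45 + 597) + 450 = (15/13 + 597) + 450 = 7776/13 + 450 = 13626/13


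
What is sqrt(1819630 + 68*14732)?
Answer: sqrt(2821406) ≈ 1679.7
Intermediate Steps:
sqrt(1819630 + 68*14732) = sqrt(1819630 + 1001776) = sqrt(2821406)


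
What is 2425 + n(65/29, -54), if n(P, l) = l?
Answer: 2371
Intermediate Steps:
2425 + n(65/29, -54) = 2425 - 54 = 2371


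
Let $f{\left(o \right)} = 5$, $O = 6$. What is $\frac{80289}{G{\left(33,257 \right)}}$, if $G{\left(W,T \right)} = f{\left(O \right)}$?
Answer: $\frac{80289}{5} \approx 16058.0$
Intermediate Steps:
$G{\left(W,T \right)} = 5$
$\frac{80289}{G{\left(33,257 \right)}} = \frac{80289}{5}$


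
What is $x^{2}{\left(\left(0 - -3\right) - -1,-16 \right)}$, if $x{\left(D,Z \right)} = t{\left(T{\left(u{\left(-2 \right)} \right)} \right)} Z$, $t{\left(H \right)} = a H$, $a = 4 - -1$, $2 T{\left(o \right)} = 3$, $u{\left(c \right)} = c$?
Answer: $14400$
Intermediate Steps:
$T{\left(o \right)} = \frac{3}{2}$ ($T{\left(o \right)} = \frac{1}{2} \cdot 3 = \frac{3}{2}$)
$a = 5$ ($a = 4 + 1 = 5$)
$t{\left(H \right)} = 5 H$
$x{\left(D,Z \right)} = \frac{15 Z}{2}$ ($x{\left(D,Z \right)} = 5 \cdot \frac{3}{2} Z = \frac{15 Z}{2}$)
$x^{2}{\left(\left(0 - -3\right) - -1,-16 \right)} = \left(\frac{15}{2} \left(-16\right)\right)^{2} = \left(-120\right)^{2} = 14400$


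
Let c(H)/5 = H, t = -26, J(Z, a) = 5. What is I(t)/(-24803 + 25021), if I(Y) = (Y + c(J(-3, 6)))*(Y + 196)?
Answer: -85/109 ≈ -0.77982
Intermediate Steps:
c(H) = 5*H
I(Y) = (25 + Y)*(196 + Y) (I(Y) = (Y + 5*5)*(Y + 196) = (Y + 25)*(196 + Y) = (25 + Y)*(196 + Y))
I(t)/(-24803 + 25021) = (4900 + (-26)² + 221*(-26))/(-24803 + 25021) = (4900 + 676 - 5746)/218 = -170*1/218 = -85/109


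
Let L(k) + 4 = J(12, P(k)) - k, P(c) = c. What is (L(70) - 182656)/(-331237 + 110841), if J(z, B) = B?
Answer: 45665/55099 ≈ 0.82878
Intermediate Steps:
L(k) = -4 (L(k) = -4 + (k - k) = -4 + 0 = -4)
(L(70) - 182656)/(-331237 + 110841) = (-4 - 182656)/(-331237 + 110841) = -182660/(-220396) = -182660*(-1/220396) = 45665/55099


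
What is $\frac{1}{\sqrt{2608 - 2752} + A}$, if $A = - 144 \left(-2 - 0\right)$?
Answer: $\frac{2}{577} - \frac{i}{6924} \approx 0.0034662 - 0.00014443 i$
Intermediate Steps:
$A = 288$ ($A = - 144 \left(-2 + 0\right) = \left(-144\right) \left(-2\right) = 288$)
$\frac{1}{\sqrt{2608 - 2752} + A} = \frac{1}{\sqrt{2608 - 2752} + 288} = \frac{1}{\sqrt{-144} + 288} = \frac{1}{12 i + 288} = \frac{1}{288 + 12 i} = \frac{288 - 12 i}{83088}$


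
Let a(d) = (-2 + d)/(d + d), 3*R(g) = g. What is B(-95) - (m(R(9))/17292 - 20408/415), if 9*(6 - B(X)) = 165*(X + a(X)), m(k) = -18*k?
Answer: 60929777596/34086855 ≈ 1787.5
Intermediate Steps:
R(g) = g/3
a(d) = (-2 + d)/(2*d) (a(d) = (-2 + d)/((2*d)) = (-2 + d)*(1/(2*d)) = (-2 + d)/(2*d))
B(X) = 6 - 55*X/3 - 55*(-2 + X)/(6*X) (B(X) = 6 - 55*(X + (-2 + X)/(2*X))/3 = 6 - (165*X + 165*(-2 + X)/(2*X))/9 = 6 + (-55*X/3 - 55*(-2 + X)/(6*X)) = 6 - 55*X/3 - 55*(-2 + X)/(6*X))
B(-95) - (m(R(9))/17292 - 20408/415) = (⅙)*(110 - 110*(-95)² - 19*(-95))/(-95) - (-6*9/17292 - 20408/415) = (⅙)*(-1/95)*(110 - 110*9025 + 1805) - (-18*3*(1/17292) - 20408*1/415) = (⅙)*(-1/95)*(110 - 992750 + 1805) - (-54*1/17292 - 20408/415) = (⅙)*(-1/95)*(-990835) - (-9/2882 - 20408/415) = 198167/114 - 1*(-58819591/1196030) = 198167/114 + 58819591/1196030 = 60929777596/34086855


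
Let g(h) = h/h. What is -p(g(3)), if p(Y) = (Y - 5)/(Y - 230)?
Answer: -4/229 ≈ -0.017467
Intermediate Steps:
g(h) = 1
p(Y) = (-5 + Y)/(-230 + Y)
-p(g(3)) = -(-5 + 1)/(-230 + 1) = -(-4)/(-229) = -(-1)*(-4)/229 = -1*4/229 = -4/229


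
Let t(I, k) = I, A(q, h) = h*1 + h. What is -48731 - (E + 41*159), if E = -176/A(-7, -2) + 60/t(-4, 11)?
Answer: -55279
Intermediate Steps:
A(q, h) = 2*h (A(q, h) = h + h = 2*h)
E = 29 (E = -176/(2*(-2)) + 60/(-4) = -176/(-4) + 60*(-¼) = -176*(-¼) - 15 = 44 - 15 = 29)
-48731 - (E + 41*159) = -48731 - (29 + 41*159) = -48731 - (29 + 6519) = -48731 - 1*6548 = -48731 - 6548 = -55279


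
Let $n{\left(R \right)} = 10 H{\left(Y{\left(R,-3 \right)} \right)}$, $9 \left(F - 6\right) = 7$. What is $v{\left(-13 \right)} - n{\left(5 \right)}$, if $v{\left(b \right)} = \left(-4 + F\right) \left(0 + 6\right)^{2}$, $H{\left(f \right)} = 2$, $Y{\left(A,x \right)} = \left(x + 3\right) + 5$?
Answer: $80$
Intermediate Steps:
$Y{\left(A,x \right)} = 8 + x$ ($Y{\left(A,x \right)} = \left(3 + x\right) + 5 = 8 + x$)
$F = \frac{61}{9}$ ($F = 6 + \frac{1}{9} \cdot 7 = 6 + \frac{7}{9} = \frac{61}{9} \approx 6.7778$)
$v{\left(b \right)} = 100$ ($v{\left(b \right)} = \left(-4 + \frac{61}{9}\right) \left(0 + 6\right)^{2} = \frac{25 \cdot 6^{2}}{9} = \frac{25}{9} \cdot 36 = 100$)
$n{\left(R \right)} = 20$ ($n{\left(R \right)} = 10 \cdot 2 = 20$)
$v{\left(-13 \right)} - n{\left(5 \right)} = 100 - 20 = 80$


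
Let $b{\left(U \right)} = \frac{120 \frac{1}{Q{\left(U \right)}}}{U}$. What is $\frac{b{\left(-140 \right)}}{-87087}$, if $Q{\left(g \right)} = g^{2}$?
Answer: $\frac{1}{1991389400} \approx 5.0216 \cdot 10^{-10}$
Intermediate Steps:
$b{\left(U \right)} = \frac{120}{U^{3}}$ ($b{\left(U \right)} = \frac{120 \frac{1}{U^{2}}}{U} = \frac{120}{U^{3}}$)
$\frac{b{\left(-140 \right)}}{-87087} = \frac{120 \frac{1}{-2744000}}{-87087} = 120 \left(- \frac{1}{2744000}\right) \left(- \frac{1}{87087}\right) = \left(- \frac{3}{68600}\right) \left(- \frac{1}{87087}\right) = \frac{1}{1991389400}$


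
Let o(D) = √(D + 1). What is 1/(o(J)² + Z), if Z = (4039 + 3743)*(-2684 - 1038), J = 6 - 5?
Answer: -1/28964602 ≈ -3.4525e-8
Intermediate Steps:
J = 1
Z = -28964604 (Z = 7782*(-3722) = -28964604)
o(D) = √(1 + D)
1/(o(J)² + Z) = 1/((√(1 + 1))² - 28964604) = 1/((√2)² - 28964604) = 1/(2 - 28964604) = 1/(-28964602) = -1/28964602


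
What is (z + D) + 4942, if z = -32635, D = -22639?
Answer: -50332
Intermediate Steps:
(z + D) + 4942 = (-32635 - 22639) + 4942 = -55274 + 4942 = -50332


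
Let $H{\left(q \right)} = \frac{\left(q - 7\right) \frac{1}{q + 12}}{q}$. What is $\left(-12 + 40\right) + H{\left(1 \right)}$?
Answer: $\frac{358}{13} \approx 27.538$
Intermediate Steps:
$H{\left(q \right)} = \frac{-7 + q}{q \left(12 + q\right)}$ ($H{\left(q \right)} = \frac{\left(-7 + q\right) \frac{1}{12 + q}}{q} = \frac{\frac{1}{12 + q} \left(-7 + q\right)}{q} = \frac{-7 + q}{q \left(12 + q\right)}$)
$\left(-12 + 40\right) + H{\left(1 \right)} = \left(-12 + 40\right) + \frac{-7 + 1}{1 \left(12 + 1\right)} = 28 + 1 \cdot \frac{1}{13} \left(-6\right) = 28 - \frac{6}{13} = \frac{358}{13}$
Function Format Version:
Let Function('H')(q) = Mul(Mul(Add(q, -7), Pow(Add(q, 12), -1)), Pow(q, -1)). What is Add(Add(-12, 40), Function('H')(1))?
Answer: Rational(358, 13) ≈ 27.538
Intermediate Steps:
Function('H')(q) = Mul(Pow(q, -1), Pow(Add(12, q), -1), Add(-7, q)) (Function('H')(q) = Mul(Mul(Add(-7, q), Pow(Add(12, q), -1)), Pow(q, -1)) = Mul(Mul(Pow(Add(12, q), -1), Add(-7, q)), Pow(q, -1)) = Mul(Pow(q, -1), Pow(Add(12, q), -1), Add(-7, q)))
Add(Add(-12, 40), Function('H')(1)) = Add(Add(-12, 40), Mul(Pow(1, -1), Pow(Add(12, 1), -1), Add(-7, 1))) = Add(28, Mul(1, Pow(13, -1), -6)) = Add(28, Mul(1, Rational(1, 13), -6)) = Add(28, Rational(-6, 13)) = Rational(358, 13)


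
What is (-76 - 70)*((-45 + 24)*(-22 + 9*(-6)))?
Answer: -233016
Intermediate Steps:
(-76 - 70)*((-45 + 24)*(-22 + 9*(-6))) = -(-3066)*(-22 - 54) = -(-3066)*(-76) = -146*1596 = -233016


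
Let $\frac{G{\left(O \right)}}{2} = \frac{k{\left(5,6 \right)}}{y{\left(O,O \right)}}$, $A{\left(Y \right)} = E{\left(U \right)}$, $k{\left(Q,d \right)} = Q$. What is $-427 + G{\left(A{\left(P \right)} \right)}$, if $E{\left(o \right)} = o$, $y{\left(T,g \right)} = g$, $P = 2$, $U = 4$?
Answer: $- \frac{849}{2} \approx -424.5$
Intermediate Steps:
$A{\left(Y \right)} = 4$
$G{\left(O \right)} = \frac{10}{O}$ ($G{\left(O \right)} = 2 \frac{5}{O} = \frac{10}{O}$)
$-427 + G{\left(A{\left(P \right)} \right)} = -427 + \frac{10}{4} = -427 + 10 \cdot \frac{1}{4} = -427 + \frac{5}{2} = - \frac{849}{2}$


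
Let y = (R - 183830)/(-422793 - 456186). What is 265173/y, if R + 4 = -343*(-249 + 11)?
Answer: 233081498367/102200 ≈ 2.2806e+6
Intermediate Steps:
R = 81630 (R = -4 - 343*(-249 + 11) = -4 - 343*(-238) = -4 + 81634 = 81630)
y = 102200/878979 (y = (81630 - 183830)/(-422793 - 456186) = -102200/(-878979) = -102200*(-1/878979) = 102200/878979 ≈ 0.11627)
265173/y = 265173/(102200/878979) = 265173*(878979/102200) = 233081498367/102200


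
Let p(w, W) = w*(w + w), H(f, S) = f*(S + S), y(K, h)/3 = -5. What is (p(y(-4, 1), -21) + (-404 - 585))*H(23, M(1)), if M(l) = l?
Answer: -24794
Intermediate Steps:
y(K, h) = -15 (y(K, h) = 3*(-5) = -15)
H(f, S) = 2*S*f (H(f, S) = f*(2*S) = 2*S*f)
p(w, W) = 2*w² (p(w, W) = w*(2*w) = 2*w²)
(p(y(-4, 1), -21) + (-404 - 585))*H(23, M(1)) = (2*(-15)² + (-404 - 585))*(2*1*23) = (2*225 - 989)*46 = (450 - 989)*46 = -539*46 = -24794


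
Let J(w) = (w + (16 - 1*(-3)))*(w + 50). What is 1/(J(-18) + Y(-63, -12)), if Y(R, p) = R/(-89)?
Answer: 89/2911 ≈ 0.030574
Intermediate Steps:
J(w) = (19 + w)*(50 + w) (J(w) = (w + (16 + 3))*(50 + w) = (w + 19)*(50 + w) = (19 + w)*(50 + w))
Y(R, p) = -R/89 (Y(R, p) = R*(-1/89) = -R/89)
1/(J(-18) + Y(-63, -12)) = 1/((950 + (-18)² + 69*(-18)) - 1/89*(-63)) = 1/((950 + 324 - 1242) + 63/89) = 1/(32 + 63/89) = 1/(2911/89) = 89/2911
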